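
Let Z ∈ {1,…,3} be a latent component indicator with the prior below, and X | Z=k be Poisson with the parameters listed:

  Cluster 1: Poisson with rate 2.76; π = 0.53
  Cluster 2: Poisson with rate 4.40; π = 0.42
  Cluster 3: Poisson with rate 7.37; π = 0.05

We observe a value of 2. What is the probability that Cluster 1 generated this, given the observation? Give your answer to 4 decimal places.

The responsibility of component k is π_k f_k(x) divided by Σ_j π_j f_j(x).
Component likelihoods at x = 2:
  L_1 = e^(−2.76)·2.76^2/2! = 0.241066
  L_2 = e^(−4.40)·4.40^2/2! = 0.118845
  L_3 = e^(−7.37)·7.37^2/2! = 0.0171062
Unnormalised posteriors:
  π_1·L_1 = 0.53 × 0.241066 = 0.127765
  π_2·L_2 = 0.42 × 0.118845 = 0.0499148
  π_3·L_3 = 0.05 × 0.0171062 = 0.000855312
Normaliser: 0.127765 + 0.0499148 + 0.000855312 = 0.178535
P(Cluster 1 | x) ≈ 0.7156

0.7156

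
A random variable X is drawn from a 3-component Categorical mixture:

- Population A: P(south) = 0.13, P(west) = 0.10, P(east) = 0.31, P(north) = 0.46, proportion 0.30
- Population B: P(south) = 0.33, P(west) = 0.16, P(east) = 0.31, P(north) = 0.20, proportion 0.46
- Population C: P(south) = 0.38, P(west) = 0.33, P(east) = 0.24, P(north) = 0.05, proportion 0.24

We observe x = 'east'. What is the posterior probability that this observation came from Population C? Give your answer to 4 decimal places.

By Bayes' theorem, P(k | x) = π_k f_k(x) / Σ_j π_j f_j(x).
Evaluate each component's likelihood at the observed value:
  p_A = P(east | comp) = 0.31
  p_B = P(east | comp) = 0.31
  p_C = P(east | comp) = 0.24
Weight by the priors:
  π_A·p_A = 0.30 × 0.31 = 0.093
  π_B·p_B = 0.46 × 0.31 = 0.1426
  π_C·p_C = 0.24 × 0.24 = 0.0576
Sum: 0.093 + 0.1426 + 0.0576 = 0.2932
Responsibility of Population C: 0.0576 / 0.2932 ≈ 0.1965

0.1965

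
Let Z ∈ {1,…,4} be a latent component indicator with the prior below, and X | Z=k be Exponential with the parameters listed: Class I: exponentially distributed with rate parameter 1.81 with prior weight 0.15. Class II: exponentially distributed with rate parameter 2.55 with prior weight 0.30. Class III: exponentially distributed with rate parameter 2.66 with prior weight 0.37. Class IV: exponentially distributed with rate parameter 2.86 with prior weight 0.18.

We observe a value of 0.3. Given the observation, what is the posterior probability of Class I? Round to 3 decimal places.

P(component k | x) = π_k·f_k(x) / marginal(x), where marginal(x) = Σ_j π_j·f_j(x).
Exponential densities:
  p_I = 1.05161
  p_II = 1.1866
  p_III = 1.19761
  p_IV = 1.21267
Weight by the priors:
  π_I·p_I = 0.15 × 1.05161 = 0.157742
  π_II·p_II = 0.30 × 1.1866 = 0.35598
  π_III·p_III = 0.37 × 1.19761 = 0.443115
  π_IV·p_IV = 0.18 × 1.21267 = 0.21828
Marginal: 0.157742 + 0.35598 + 0.443115 + 0.21828 = 1.17512
P(Class I | data) = 0.157742 / 1.17512 ≈ 0.134

0.134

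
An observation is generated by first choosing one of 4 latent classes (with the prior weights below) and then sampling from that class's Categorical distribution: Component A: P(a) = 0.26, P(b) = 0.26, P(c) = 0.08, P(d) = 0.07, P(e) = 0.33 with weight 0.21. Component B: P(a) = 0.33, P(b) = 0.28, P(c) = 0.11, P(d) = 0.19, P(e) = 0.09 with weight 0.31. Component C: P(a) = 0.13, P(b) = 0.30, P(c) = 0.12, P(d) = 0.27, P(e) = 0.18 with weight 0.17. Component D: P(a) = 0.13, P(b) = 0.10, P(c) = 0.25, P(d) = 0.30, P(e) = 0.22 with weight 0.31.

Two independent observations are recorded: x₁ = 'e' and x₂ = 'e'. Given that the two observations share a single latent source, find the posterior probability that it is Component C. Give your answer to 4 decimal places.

Posterior ∝ prior × likelihood, so P(k | x) ∝ π_k f_k(x); normalise over all components.
Since both observations come from the same component, the likelihood for component k is f_k(x₁)·f_k(x₂).
  L_A = [0.33] × [0.33] = 0.1089
  L_B = [0.09] × [0.09] = 0.0081
  L_C = [0.18] × [0.18] = 0.0324
  L_D = [0.22] × [0.22] = 0.0484
Unnormalised posteriors:
  π_A·L_A = 0.21 × 0.1089 = 0.022869
  π_B·L_B = 0.31 × 0.0081 = 0.002511
  π_C·L_C = 0.17 × 0.0324 = 0.005508
  π_D·L_D = 0.31 × 0.0484 = 0.015004
Denominator: 0.022869 + 0.002511 + 0.005508 + 0.015004 = 0.045892
So the posterior for Component C is 0.005508 / 0.045892 ≈ 0.1200.

0.1200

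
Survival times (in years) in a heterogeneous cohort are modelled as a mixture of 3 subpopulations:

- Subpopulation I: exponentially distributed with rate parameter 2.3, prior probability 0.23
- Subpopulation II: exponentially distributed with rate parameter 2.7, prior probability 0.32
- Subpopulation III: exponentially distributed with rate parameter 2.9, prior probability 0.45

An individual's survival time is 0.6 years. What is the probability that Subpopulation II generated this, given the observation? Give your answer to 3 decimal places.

0.321

P(component k | x) = π_k·f_k(x) / marginal(x), where marginal(x) = Σ_j π_j·f_j(x).
Exponential densities:
  p_I = 2.3·e^(−2.3·0.6) = 2.3·e^(−1.3800) = 0.578631
  p_II = 2.7·e^(−2.7·0.6) = 2.7·e^(−1.6200) = 0.534326
  p_III = 2.9·e^(−2.9·0.6) = 2.9·e^(−1.7400) = 0.509009
Prior × likelihood for each component:
  π_I·p_I = 0.23 × 0.578631 = 0.133085
  π_II·p_II = 0.32 × 0.534326 = 0.170984
  π_III·p_III = 0.45 × 0.509009 = 0.229054
Denominator: 0.133085 + 0.170984 + 0.229054 = 0.533124
So the posterior for Subpopulation II is 0.170984 / 0.533124 ≈ 0.321.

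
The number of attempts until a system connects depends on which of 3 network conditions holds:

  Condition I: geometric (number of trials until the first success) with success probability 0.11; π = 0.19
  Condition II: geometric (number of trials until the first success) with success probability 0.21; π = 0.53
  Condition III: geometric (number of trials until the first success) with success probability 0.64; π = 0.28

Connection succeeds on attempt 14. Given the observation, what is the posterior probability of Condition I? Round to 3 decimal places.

0.469

P(component k | x) = π_k·f_k(x) / marginal(x), where marginal(x) = Σ_j π_j·f_j(x).
Evaluate each component's likelihood at the observed value:
  L_I = 0.11·(1−0.11)^13 = 0.11·0.219821 = 0.0241804
  L_II = 0.21·(1−0.21)^13 = 0.21·0.0466823 = 0.00980328
  L_III = 0.64·(1−0.64)^13 = 0.64·1.70582e-06 = 1.09172e-06
Weight by the priors:
  π_I·L_I = 0.19 × 0.0241804 = 0.00459427
  π_II·L_II = 0.53 × 0.00980328 = 0.00519574
  π_III·L_III = 0.28 × 1.09172e-06 = 3.05682e-07
Sum: 0.00459427 + 0.00519574 + 3.05682e-07 = 0.00979031
P(Condition I | x) = 0.00459427 / 0.00979031 ≈ 0.469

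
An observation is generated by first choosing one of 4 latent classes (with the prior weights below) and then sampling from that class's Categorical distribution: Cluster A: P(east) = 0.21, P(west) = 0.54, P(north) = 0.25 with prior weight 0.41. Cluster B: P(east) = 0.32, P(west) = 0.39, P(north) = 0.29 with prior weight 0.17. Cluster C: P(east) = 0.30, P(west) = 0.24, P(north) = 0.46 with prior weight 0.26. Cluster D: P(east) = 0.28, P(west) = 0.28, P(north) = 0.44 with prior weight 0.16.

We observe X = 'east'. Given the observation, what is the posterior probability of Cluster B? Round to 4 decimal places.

0.2066

By Bayes' theorem, P(k | x) = w_k f_k(x) / Σ_j w_j f_j(x).
Component likelihoods at x = 'east':
  p_A = 0.21
  p_B = 0.32
  p_C = 0.3
  p_D = 0.28
Prior × likelihood for each component:
  w_A·p_A = 0.41 × 0.21 = 0.0861
  w_B·p_B = 0.17 × 0.32 = 0.0544
  w_C·p_C = 0.26 × 0.3 = 0.078
  w_D·p_D = 0.16 × 0.28 = 0.0448
Marginal: 0.0861 + 0.0544 + 0.078 + 0.0448 = 0.2633
P(Cluster B | 'east') ≈ 0.2066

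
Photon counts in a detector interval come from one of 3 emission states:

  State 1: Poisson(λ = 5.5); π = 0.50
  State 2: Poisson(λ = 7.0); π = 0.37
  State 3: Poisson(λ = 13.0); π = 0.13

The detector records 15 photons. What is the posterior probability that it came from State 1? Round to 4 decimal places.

By Bayes' theorem, P(k | x) = P(Z=k) f_k(x) / Σ_j P(Z=j) f_j(x).
Component likelihoods at x = 15 photons:
  p_1 = e^(−5.5)·5.5^15/15! = 0.000398402
  p_2 = e^(−7.0)·7.0^15/15! = 0.00331062
  p_3 = e^(−13.0)·13.0^15/15! = 0.0884754
Unnormalised posteriors:
  P(Z=1)·p_1 = 0.50 × 0.000398402 = 0.000199201
  P(Z=2)·p_2 = 0.37 × 0.00331062 = 0.00122493
  P(Z=3)·p_3 = 0.13 × 0.0884754 = 0.0115018
Marginal: 0.000199201 + 0.00122493 + 0.0115018 = 0.0129259
Responsibility of State 1: 0.000199201 / 0.0129259 ≈ 0.0154

0.0154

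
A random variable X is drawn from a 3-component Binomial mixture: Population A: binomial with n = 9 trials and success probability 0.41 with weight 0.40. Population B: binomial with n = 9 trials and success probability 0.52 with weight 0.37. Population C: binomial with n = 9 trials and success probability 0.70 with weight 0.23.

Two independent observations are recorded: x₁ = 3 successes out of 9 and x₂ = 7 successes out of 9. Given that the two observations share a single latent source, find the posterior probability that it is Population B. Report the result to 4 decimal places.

0.5537

P(component k | x) = π_k·f_k(x) / marginal(x), where marginal(x) = Σ_j π_j·f_j(x).
Since both observations come from the same component, the likelihood for component k is f_k(x₁)·f_k(x₂).
  f_A = [0.244198] × [0.0244058] = 0.00595987
  f_B = [0.144456] × [0.0852724] = 0.0123181
  f_C = [0.0210039] × [0.266828] = 0.00560444
Unnormalised posteriors:
  π_A·f_A = 0.40 × 0.00595987 = 0.00238395
  π_B·f_B = 0.37 × 0.0123181 = 0.00455771
  π_C·f_C = 0.23 × 0.00560444 = 0.00128902
Sum: 0.00238395 + 0.00455771 + 0.00128902 = 0.00823068
P(Population B | data) = 0.00455771 / 0.00823068 ≈ 0.5537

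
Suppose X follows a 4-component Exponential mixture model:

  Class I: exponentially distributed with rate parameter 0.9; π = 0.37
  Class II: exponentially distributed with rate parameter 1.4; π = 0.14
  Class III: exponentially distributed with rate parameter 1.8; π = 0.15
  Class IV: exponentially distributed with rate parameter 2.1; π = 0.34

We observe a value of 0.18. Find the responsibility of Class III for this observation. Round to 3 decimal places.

The responsibility of component k is π_k f_k(x) divided by Σ_j π_j f_j(x).
Exponential densities:
  p_I = 0.765397
  p_II = 1.08814
  p_III = 1.30185
  p_IV = 1.43898
Unnormalised posteriors:
  π_I·p_I = 0.37 × 0.765397 = 0.283197
  π_II·p_II = 0.14 × 1.08814 = 0.15234
  π_III·p_III = 0.15 × 1.30185 = 0.195278
  π_IV·p_IV = 0.34 × 1.43898 = 0.489255
Denominator: 0.283197 + 0.15234 + 0.195278 + 0.489255 = 1.12007
Responsibility of Class III: 0.195278 / 1.12007 ≈ 0.174

0.174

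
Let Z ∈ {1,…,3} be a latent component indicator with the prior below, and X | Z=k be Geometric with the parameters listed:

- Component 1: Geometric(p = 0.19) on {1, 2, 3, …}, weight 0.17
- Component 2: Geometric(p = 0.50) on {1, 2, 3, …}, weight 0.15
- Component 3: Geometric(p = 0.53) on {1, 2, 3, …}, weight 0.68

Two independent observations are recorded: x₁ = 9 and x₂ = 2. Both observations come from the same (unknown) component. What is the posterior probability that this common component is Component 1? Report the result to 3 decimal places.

0.762

Apply Bayes' rule: the posterior for each component is proportional to its prior times its likelihood at x.
Since both observations come from the same component, the likelihood for component k is f_k(x₁)·f_k(x₂).
  p_1 = [0.0352074] × [0.1539] = 0.00541842
  p_2 = [0.00195312] × [0.25] = 0.000488281
  p_3 = [0.001262] × [0.2491] = 0.000314364
Multiply by the mixture weights:
  w_1·p_1 = 0.17 × 0.00541842 = 0.000921131
  w_2·p_2 = 0.15 × 0.000488281 = 7.32422e-05
  w_3·p_3 = 0.68 × 0.000314364 = 0.000213767
Denominator: 0.000921131 + 7.32422e-05 + 0.000213767 = 0.00120814
Responsibility of Component 1: 0.000921131 / 0.00120814 ≈ 0.762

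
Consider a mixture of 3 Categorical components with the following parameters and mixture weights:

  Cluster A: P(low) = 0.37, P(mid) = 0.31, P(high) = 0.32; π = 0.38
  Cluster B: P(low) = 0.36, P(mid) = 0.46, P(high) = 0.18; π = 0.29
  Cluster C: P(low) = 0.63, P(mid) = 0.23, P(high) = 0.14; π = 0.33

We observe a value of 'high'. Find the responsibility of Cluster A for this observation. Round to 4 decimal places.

0.5527

P(component k | x) = π_k·f_k(x) / marginal(x), where marginal(x) = Σ_j π_j·f_j(x).
Component likelihoods at x = 'high':
  f_A = P(high | comp) = 0.32
  f_B = P(high | comp) = 0.18
  f_C = P(high | comp) = 0.14
Multiply by the mixture weights:
  π_A·f_A = 0.38 × 0.32 = 0.1216
  π_B·f_B = 0.29 × 0.18 = 0.0522
  π_C·f_C = 0.33 × 0.14 = 0.0462
Sum: 0.1216 + 0.0522 + 0.0462 = 0.22
Responsibility of Cluster A: 0.1216 / 0.22 ≈ 0.5527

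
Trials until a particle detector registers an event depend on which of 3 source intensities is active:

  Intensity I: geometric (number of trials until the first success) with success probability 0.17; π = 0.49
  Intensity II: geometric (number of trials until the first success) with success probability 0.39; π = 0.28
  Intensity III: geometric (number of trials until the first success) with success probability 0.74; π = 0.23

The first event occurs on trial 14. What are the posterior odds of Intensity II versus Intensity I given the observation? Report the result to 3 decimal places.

Since P(k|x) ∝ π_k f_k(x), the posterior odds are π_i f_i(x) / (π_j f_j(x)).
Evaluate each component's likelihood at the observed value:
  p_I = 0.0150822
  p_II = 0.00063147
  p_III = 1.83605e-08
0.000176811 / 0.00739027 ≈ 0.024

0.024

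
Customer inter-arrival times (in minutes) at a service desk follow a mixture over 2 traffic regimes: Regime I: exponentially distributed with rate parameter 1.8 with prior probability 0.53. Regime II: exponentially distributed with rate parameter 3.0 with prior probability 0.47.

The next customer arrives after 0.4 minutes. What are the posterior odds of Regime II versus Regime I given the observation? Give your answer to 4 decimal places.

The posterior odds equal the prior odds times the likelihood ratio: (P(Z=i)/P(Z=j))·(f_i(x)/f_j(x)).
Evaluate each component's likelihood at the observed value:
  L_I = 1.8·e^(−1.8·0.4) = 1.8·e^(−0.7200) = 0.876154
  L_II = 3.0·e^(−3.0·0.4) = 3.0·e^(−1.2000) = 0.903583
Odds = (0.47/0.53) × (0.903583/0.876154) = 0.886792 × 1.03131 ≈ 0.9146

0.9146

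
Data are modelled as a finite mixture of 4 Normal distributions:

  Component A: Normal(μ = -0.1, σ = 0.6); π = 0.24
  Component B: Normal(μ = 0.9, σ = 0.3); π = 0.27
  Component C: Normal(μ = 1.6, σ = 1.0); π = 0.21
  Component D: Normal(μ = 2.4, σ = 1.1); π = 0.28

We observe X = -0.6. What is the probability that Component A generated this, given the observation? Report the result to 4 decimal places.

0.9192

By Bayes' theorem, P(k | x) = P(Z=k) f_k(x) / Σ_j P(Z=j) f_j(x).
Component likelihoods at x = -0.6:
  f_A = (1/(0.6·√(2π)))·exp(−(-0.6−-0.1)²/(2·0.6²)) = 0.664904·exp(-0.34722) = 0.469853
  f_B = (1/(0.3·√(2π)))·exp(−(-0.6−0.9)²/(2·0.3²)) = 1.329808·exp(-12.50000) = 4.95573e-06
  f_C = (1/(1.0·√(2π)))·exp(−(-0.6−1.6)²/(2·1.0²)) = 0.398942·exp(-2.42000) = 0.0354746
  f_D = (1/(1.1·√(2π)))·exp(−(-0.6−2.4)²/(2·1.1²)) = 0.362675·exp(-3.71901) = 0.00879777
Prior × likelihood for each component:
  P(Z=A)·f_A = 0.24 × 0.469853 = 0.112765
  P(Z=B)·f_B = 0.27 × 4.95573e-06 = 1.33805e-06
  P(Z=C)·f_C = 0.21 × 0.0354746 = 0.00744966
  P(Z=D)·f_D = 0.28 × 0.00879777 = 0.00246338
Sum: 0.112765 + 1.33805e-06 + 0.00744966 + 0.00246338 = 0.122679
So the posterior for Component A is 0.112765 / 0.122679 ≈ 0.9192.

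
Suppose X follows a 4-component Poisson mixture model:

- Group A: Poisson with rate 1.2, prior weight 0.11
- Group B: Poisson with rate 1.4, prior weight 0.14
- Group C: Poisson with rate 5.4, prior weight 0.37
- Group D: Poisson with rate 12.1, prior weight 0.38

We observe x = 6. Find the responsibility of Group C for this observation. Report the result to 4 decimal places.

Posterior ∝ prior × likelihood, so P(k | x) ∝ P(Z=k) f_k(x); normalise over all components.
Evaluate each component's likelihood at the observed value:
  p_A = e^(−1.2)·1.2^6/6! = 0.00124911
  p_B = e^(−1.4)·1.4^6/6! = 0.00257883
  p_C = e^(−5.4)·5.4^6/6! = 0.155539
  p_D = e^(−12.1)·12.1^6/6! = 0.0242335
Prior × likelihood for each component:
  P(Z=A)·p_A = 0.11 × 0.00124911 = 0.000137402
  P(Z=B)·p_B = 0.14 × 0.00257883 = 0.000361037
  P(Z=C)·p_C = 0.37 × 0.155539 = 0.0575495
  P(Z=D)·p_D = 0.38 × 0.0242335 = 0.00920874
Marginal: 0.000137402 + 0.000361037 + 0.0575495 + 0.00920874 = 0.0672567
P(Group C | 6) = 0.0575495 / 0.0672567 ≈ 0.8557

0.8557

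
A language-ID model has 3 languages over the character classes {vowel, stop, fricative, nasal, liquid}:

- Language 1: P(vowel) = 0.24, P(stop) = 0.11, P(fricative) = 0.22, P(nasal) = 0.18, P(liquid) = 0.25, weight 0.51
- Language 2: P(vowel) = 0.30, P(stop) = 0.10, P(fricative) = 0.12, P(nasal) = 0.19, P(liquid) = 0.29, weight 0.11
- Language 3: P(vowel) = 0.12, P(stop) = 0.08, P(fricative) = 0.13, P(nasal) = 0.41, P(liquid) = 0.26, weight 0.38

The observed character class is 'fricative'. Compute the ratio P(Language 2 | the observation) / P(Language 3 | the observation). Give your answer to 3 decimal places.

Posterior odds = (π_i f_i(x)) / (π_j f_j(x)); the normalising sum cancels.
Component likelihoods at x = 'fricative':
  p_1 = 0.22
  p_2 = 0.12
  p_3 = 0.13
Posterior odds = (π_2·p_2) / (π_3·p_3) = (0.11·0.12) / (0.38·0.13) = 0.0132 / 0.0494 ≈ 0.267

0.267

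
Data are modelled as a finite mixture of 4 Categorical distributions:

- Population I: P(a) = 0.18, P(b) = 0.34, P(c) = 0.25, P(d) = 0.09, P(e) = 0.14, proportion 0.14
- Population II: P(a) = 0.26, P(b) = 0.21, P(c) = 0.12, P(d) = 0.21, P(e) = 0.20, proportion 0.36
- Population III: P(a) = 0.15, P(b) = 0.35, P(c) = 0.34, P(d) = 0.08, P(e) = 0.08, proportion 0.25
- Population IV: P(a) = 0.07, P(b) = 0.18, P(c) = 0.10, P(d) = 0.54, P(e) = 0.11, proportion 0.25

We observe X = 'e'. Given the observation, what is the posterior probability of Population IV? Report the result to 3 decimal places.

0.198

By Bayes' theorem, P(k | x) = P(Z=k) f_k(x) / Σ_j P(Z=j) f_j(x).
Evaluate each component's likelihood at the observed value:
  L_I = 0.14
  L_II = 0.2
  L_III = 0.08
  L_IV = 0.11
Weight by the priors:
  P(Z=I)·L_I = 0.14 × 0.14 = 0.0196
  P(Z=II)·L_II = 0.36 × 0.2 = 0.072
  P(Z=III)·L_III = 0.25 × 0.08 = 0.02
  P(Z=IV)·L_IV = 0.25 × 0.11 = 0.0275
Evidence: 0.0196 + 0.072 + 0.02 + 0.0275 = 0.1391
P(Population IV | the observation) ≈ 0.198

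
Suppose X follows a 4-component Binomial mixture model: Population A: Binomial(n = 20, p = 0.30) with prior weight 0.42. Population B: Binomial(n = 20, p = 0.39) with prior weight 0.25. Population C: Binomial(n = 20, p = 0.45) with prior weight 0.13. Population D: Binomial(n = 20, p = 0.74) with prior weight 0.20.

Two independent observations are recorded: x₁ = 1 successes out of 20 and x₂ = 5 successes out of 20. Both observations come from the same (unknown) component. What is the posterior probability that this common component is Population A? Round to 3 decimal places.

Posterior ∝ prior × likelihood, so P(k | x) ∝ π_k f_k(x); normalise over all components.
Since both observations come from the same component, the likelihood for component k is f_k(x₁)·f_k(x₂).
  p_A = [C(20,1)·0.30^1·0.70^19 = 20·0.3·0.00113989 = 0.00683934] × [0.178863] = 0.0012233
  p_B = [C(20,1)·0.39^1·0.61^19 = 20·0.39·8.34194e-05 = 0.000650671] × [0.084278] = 5.48373e-05
  p_C = [C(20,1)·0.45^1·0.55^19 = 20·0.45·1.16652e-05 = 0.000104987] × [0.0364709] = 3.82896e-06
  p_D = [C(20,1)·0.74^1·0.26^19 = 20·0.74·7.66467e-12 = 1.13437e-10] × [5.77036e-06] = 6.54573e-16
Weight by the priors:
  π_A·p_A = 0.42 × 0.0012233 = 0.000513788
  π_B·p_B = 0.25 × 5.48373e-05 = 1.37093e-05
  π_C·p_C = 0.13 × 3.82896e-06 = 4.97764e-07
  π_D·p_D = 0.20 × 6.54573e-16 = 1.30915e-16
Marginal: 0.000513788 + 1.37093e-05 + 4.97764e-07 + 1.30915e-16 = 0.000527995
P(Population A | x) = 0.000513788 / 0.000527995 ≈ 0.973

0.973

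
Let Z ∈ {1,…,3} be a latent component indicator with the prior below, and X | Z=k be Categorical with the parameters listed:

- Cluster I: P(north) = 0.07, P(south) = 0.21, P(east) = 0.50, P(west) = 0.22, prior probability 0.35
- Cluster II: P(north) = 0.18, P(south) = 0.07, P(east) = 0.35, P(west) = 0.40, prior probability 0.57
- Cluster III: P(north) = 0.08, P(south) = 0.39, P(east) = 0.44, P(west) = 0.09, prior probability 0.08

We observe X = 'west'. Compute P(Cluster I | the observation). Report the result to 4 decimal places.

0.2466

P(component k | x) = π_k·f_k(x) / marginal(x), where marginal(x) = Σ_j π_j·f_j(x).
Component likelihoods at x = 'west':
  f_I = P(west | comp) = 0.22
  f_II = P(west | comp) = 0.40
  f_III = P(west | comp) = 0.09
Multiply by the mixture weights:
  π_I·f_I = 0.35 × 0.22 = 0.077
  π_II·f_II = 0.57 × 0.4 = 0.228
  π_III·f_III = 0.08 × 0.09 = 0.0072
Normaliser: 0.077 + 0.228 + 0.0072 = 0.3122
P(Cluster I | 'west') ≈ 0.2466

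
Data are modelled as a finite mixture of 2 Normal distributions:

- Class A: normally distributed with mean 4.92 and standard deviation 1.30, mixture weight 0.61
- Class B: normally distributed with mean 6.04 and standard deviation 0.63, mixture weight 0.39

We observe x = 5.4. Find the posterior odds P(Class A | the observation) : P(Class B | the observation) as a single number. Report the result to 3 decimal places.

The posterior odds equal the prior odds times the likelihood ratio: (π_i/π_j)·(f_i(x)/f_j(x)).
Normal densities:
  p_A = 0.286657
  p_B = 0.377985
Posterior odds = (π_A·p_A) / (π_B·p_B) = (0.61·0.286657) / (0.39·0.377985) = 0.174861 / 0.147414 ≈ 1.186

1.186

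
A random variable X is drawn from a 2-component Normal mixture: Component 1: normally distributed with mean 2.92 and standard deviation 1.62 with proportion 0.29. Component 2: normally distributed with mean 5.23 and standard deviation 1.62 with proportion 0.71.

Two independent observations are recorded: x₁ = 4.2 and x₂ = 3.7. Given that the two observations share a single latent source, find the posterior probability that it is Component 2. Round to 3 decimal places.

0.663

Posterior ∝ prior × likelihood, so P(k | x) ∝ π_k f_k(x); normalise over all components.
Since both observations come from the same component, the likelihood for component k is f_k(x₁)·f_k(x₂).
  p_1 = [0.180232] × [0.219308] = 0.0395263
  p_2 = [0.201194] × [0.157654] = 0.031719
Multiply by the mixture weights:
  π_1·p_1 = 0.29 × 0.0395263 = 0.0114626
  π_2·p_2 = 0.71 × 0.031719 = 0.0225205
Marginal: 0.0114626 + 0.0225205 = 0.0339831
P(Component 2 | data) = 0.0225205 / 0.0339831 ≈ 0.663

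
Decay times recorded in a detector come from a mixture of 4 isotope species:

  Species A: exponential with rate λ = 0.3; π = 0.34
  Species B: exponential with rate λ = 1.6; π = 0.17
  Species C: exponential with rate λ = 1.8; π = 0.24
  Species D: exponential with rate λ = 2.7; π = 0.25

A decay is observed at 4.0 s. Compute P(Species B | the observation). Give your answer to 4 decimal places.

0.0143

P(component k | x) = P(Z=k)·f_k(x) / marginal(x), where marginal(x) = Σ_j P(Z=j)·f_j(x).
Component likelihoods at x = 4.0 s:
  f_A = 0.3·e^(−0.3·4.0) = 0.3·e^(−1.2000) = 0.0903583
  f_B = 1.6·e^(−1.6·4.0) = 1.6·e^(−6.4000) = 0.00265849
  f_C = 1.8·e^(−1.8·4.0) = 1.8·e^(−7.2000) = 0.00134385
  f_D = 2.7·e^(−2.7·4.0) = 2.7·e^(−10.8000) = 5.50787e-05
Prior × likelihood for each component:
  P(Z=A)·f_A = 0.34 × 0.0903583 = 0.0307218
  P(Z=B)·f_B = 0.17 × 0.00265849 = 0.000451944
  P(Z=C)·f_C = 0.24 × 0.00134385 = 0.000322525
  P(Z=D)·f_D = 0.25 × 5.50787e-05 = 1.37697e-05
Evidence: 0.0307218 + 0.000451944 + 0.000322525 + 1.37697e-05 = 0.03151
P(Species B | the observation) ≈ 0.0143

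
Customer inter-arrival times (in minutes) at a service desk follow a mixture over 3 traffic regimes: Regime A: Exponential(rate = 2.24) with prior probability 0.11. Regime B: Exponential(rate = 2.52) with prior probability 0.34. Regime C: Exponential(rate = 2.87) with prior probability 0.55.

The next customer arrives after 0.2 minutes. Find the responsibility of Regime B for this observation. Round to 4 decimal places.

The responsibility of component k is P(Z=k) f_k(x) divided by Σ_j P(Z=j) f_j(x).
Evaluate each component's likelihood at the observed value:
  p_A = 2.24·e^(−2.24·0.2) = 2.24·e^(−0.4480) = 1.43115
  p_B = 2.52·e^(−2.52·0.2) = 2.52·e^(−0.5040) = 1.52236
  p_C = 2.87·e^(−2.87·0.2) = 2.87·e^(−0.5740) = 1.61658
Prior × likelihood for each component:
  P(Z=A)·p_A = 0.11 × 1.43115 = 0.157426
  P(Z=B)·p_B = 0.34 × 1.52236 = 0.517601
  P(Z=C)·p_C = 0.55 × 1.61658 = 0.889118
Evidence: 0.157426 + 0.517601 + 0.889118 = 1.56415
Responsibility of Regime B: 0.517601 / 1.56415 ≈ 0.3309

0.3309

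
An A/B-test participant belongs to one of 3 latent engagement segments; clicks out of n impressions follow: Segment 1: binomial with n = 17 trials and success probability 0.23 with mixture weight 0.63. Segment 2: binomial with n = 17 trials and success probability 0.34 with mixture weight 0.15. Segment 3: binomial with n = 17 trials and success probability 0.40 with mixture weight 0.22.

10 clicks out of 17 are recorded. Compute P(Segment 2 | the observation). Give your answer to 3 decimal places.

0.197

By Bayes' theorem, P(k | x) = w_k f_k(x) / Σ_j w_j f_j(x).
Evaluate each component's likelihood at the observed value:
  p_1 = 0.00129297
  p_2 = 0.0219014
  p_3 = 0.0570865
Multiply by the mixture weights:
  w_1·p_1 = 0.63 × 0.00129297 = 0.000814571
  w_2·p_2 = 0.15 × 0.0219014 = 0.00328521
  w_3·p_3 = 0.22 × 0.0570865 = 0.012559
Sum: 0.000814571 + 0.00328521 + 0.012559 = 0.0166588
Responsibility of Segment 2: 0.00328521 / 0.0166588 ≈ 0.197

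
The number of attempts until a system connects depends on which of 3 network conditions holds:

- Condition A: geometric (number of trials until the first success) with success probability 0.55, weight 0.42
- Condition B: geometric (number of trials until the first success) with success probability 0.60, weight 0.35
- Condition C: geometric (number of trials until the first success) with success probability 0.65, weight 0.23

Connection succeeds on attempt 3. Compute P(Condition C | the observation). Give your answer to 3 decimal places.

Apply Bayes' rule: the posterior for each component is proportional to its prior times its likelihood at x.
Geometric probabilities:
  f_A = 0.55·(1−0.55)^2 = 0.55·0.2025 = 0.111375
  f_B = 0.60·(1−0.60)^2 = 0.60·0.16 = 0.096
  f_C = 0.65·(1−0.65)^2 = 0.65·0.1225 = 0.079625
Multiply by the mixture weights:
  w_A·f_A = 0.42 × 0.111375 = 0.0467775
  w_B·f_B = 0.35 × 0.096 = 0.0336
  w_C·f_C = 0.23 × 0.079625 = 0.0183137
Sum: 0.0467775 + 0.0336 + 0.0183137 = 0.0986912
So the posterior for Condition C is 0.0183137 / 0.0986912 ≈ 0.186.

0.186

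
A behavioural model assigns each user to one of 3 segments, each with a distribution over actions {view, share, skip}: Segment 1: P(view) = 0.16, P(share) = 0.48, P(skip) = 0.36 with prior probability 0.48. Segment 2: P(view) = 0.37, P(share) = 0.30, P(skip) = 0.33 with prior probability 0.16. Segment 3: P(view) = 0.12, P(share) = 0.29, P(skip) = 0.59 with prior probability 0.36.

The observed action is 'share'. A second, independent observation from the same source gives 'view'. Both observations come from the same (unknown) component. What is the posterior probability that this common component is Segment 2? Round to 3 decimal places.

By Bayes' theorem, P(k | x) = π_k f_k(x) / Σ_j π_j f_j(x).
Since both observations come from the same component, the likelihood for component k is f_k(x₁)·f_k(x₂).
  f_1 = [P(share | comp) = 0.48] × [0.16] = 0.0768
  f_2 = [P(share | comp) = 0.30] × [0.37] = 0.111
  f_3 = [P(share | comp) = 0.29] × [0.12] = 0.0348
Weight by the priors:
  π_1·f_1 = 0.48 × 0.0768 = 0.036864
  π_2·f_2 = 0.16 × 0.111 = 0.01776
  π_3·f_3 = 0.36 × 0.0348 = 0.012528
Evidence: 0.036864 + 0.01776 + 0.012528 = 0.067152
So the posterior for Segment 2 is 0.01776 / 0.067152 ≈ 0.264.

0.264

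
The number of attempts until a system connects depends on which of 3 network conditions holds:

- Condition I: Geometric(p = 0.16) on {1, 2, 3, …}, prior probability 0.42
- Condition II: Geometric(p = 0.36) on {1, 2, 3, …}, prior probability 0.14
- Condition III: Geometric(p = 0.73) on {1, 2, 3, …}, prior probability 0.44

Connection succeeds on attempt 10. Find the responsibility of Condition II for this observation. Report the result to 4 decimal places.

By Bayes' theorem, P(k | x) = π_k f_k(x) / Σ_j π_j f_j(x).
Geometric probabilities:
  L_I = 0.16·(1−0.16)^9 = 0.16·0.208216 = 0.0333145
  L_II = 0.36·(1−0.36)^9 = 0.36·0.0180144 = 0.00648518
  L_III = 0.73·(1−0.73)^9 = 0.73·7.6256e-06 = 5.56669e-06
Prior × likelihood for each component:
  π_I·L_I = 0.42 × 0.0333145 = 0.0139921
  π_II·L_II = 0.14 × 0.00648518 = 0.000907926
  π_III·L_III = 0.44 × 5.56669e-06 = 2.44934e-06
Denominator: 0.0139921 + 0.000907926 + 2.44934e-06 = 0.0149025
Responsibility of Condition II: 0.000907926 / 0.0149025 ≈ 0.0609

0.0609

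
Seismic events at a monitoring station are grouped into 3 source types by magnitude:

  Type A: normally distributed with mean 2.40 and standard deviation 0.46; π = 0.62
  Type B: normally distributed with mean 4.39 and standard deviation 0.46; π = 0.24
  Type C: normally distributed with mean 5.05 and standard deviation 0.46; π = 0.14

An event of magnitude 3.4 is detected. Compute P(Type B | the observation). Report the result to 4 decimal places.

0.2878

Apply Bayes' rule: the posterior for each component is proportional to its prior times its likelihood at x.
Component likelihoods at x = 3.4:
  p_A = (1/(0.46·√(2π)))·exp(−(3.4−2.40)²/(2·0.46²)) = 0.867266·exp(-2.36295) = 0.0816463
  p_B = (1/(0.46·√(2π)))·exp(−(3.4−4.39)²/(2·0.46²)) = 0.867266·exp(-2.31593) = 0.0855772
  p_C = (1/(0.46·√(2π)))·exp(−(3.4−5.05)²/(2·0.46²)) = 0.867266·exp(-6.43313) = 0.00139406
Weight by the priors:
  P(Z=A)·p_A = 0.62 × 0.0816463 = 0.0506207
  P(Z=B)·p_B = 0.24 × 0.0855772 = 0.0205385
  P(Z=C)·p_C = 0.14 × 0.00139406 = 0.000195168
Marginal: 0.0506207 + 0.0205385 + 0.000195168 = 0.0713544
P(Type B | the observation) = 0.0205385 / 0.0713544 ≈ 0.2878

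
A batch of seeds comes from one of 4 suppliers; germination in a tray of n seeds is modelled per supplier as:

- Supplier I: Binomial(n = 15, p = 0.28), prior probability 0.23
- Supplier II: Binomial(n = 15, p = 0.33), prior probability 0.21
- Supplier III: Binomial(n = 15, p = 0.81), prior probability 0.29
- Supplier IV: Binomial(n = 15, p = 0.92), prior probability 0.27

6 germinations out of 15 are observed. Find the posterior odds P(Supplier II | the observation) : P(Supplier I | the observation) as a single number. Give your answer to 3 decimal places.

1.280

The posterior odds equal the prior odds times the likelihood ratio: (P(Z=i)/P(Z=j))·(f_i(x)/f_j(x)).
Evaluate each component's likelihood at the observed value:
  f_I = 0.125414
  f_II = 0.175858
  f_III = 0.000456138
  f_IV = 4.07325e-07
Posterior odds = (P(Z=II)·f_II) / (P(Z=I)·f_I) = (0.21·0.175858) / (0.23·0.125414) = 0.0369301 / 0.0288451 ≈ 1.280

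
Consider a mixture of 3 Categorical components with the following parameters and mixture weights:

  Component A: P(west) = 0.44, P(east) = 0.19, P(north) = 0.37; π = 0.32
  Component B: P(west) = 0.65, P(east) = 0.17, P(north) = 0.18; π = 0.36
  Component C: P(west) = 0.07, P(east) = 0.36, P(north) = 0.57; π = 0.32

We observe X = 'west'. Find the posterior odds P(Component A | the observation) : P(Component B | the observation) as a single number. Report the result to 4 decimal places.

The posterior odds equal the prior odds times the likelihood ratio: (π_i/π_j)·(f_i(x)/f_j(x)).
Component likelihoods at x = 'west':
  f_A = 0.44
  f_B = 0.65
  f_C = 0.07
Posterior odds = (π_A·f_A) / (π_B·f_B) = (0.32·0.44) / (0.36·0.65) = 0.1408 / 0.234 ≈ 0.6017

0.6017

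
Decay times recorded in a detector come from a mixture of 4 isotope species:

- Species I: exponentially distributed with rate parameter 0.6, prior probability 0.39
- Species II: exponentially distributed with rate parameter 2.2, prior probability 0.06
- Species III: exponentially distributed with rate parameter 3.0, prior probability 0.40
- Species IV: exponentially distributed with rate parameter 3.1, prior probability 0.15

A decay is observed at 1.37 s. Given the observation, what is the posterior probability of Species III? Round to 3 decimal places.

P(component k | x) = π_k·f_k(x) / marginal(x), where marginal(x) = Σ_j π_j·f_j(x).
Evaluate each component's likelihood at the observed value:
  p_I = 0.6·e^(−0.6·1.37) = 0.6·e^(−0.8220) = 0.263731
  p_II = 2.2·e^(−2.2·1.37) = 2.2·e^(−3.0140) = 0.108009
  p_III = 3.0·e^(−3.0·1.37) = 3.0·e^(−4.1100) = 0.0492233
  p_IV = 3.1·e^(−3.1·1.37) = 3.1·e^(−4.2470) = 0.044352
Multiply by the mixture weights:
  π_I·p_I = 0.39 × 0.263731 = 0.102855
  π_II·p_II = 0.06 × 0.108009 = 0.00648053
  π_III·p_III = 0.40 × 0.0492233 = 0.0196893
  π_IV·p_IV = 0.15 × 0.044352 = 0.0066528
Evidence: 0.102855 + 0.00648053 + 0.0196893 + 0.0066528 = 0.135678
P(Species III | the observation) ≈ 0.145

0.145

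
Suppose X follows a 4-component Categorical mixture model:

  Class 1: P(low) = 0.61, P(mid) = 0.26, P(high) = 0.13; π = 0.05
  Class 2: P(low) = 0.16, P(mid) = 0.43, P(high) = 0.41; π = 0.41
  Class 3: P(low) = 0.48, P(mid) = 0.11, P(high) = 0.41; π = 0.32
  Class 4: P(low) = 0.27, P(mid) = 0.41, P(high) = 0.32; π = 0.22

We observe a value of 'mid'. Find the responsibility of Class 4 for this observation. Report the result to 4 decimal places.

P(component k | x) = w_k·f_k(x) / marginal(x), where marginal(x) = Σ_j w_j·f_j(x).
Evaluate each component's likelihood at the observed value:
  L_1 = P(mid | comp) = 0.26
  L_2 = P(mid | comp) = 0.43
  L_3 = P(mid | comp) = 0.11
  L_4 = P(mid | comp) = 0.41
Weight by the priors:
  w_1·L_1 = 0.05 × 0.26 = 0.013
  w_2·L_2 = 0.41 × 0.43 = 0.1763
  w_3·L_3 = 0.32 × 0.11 = 0.0352
  w_4·L_4 = 0.22 × 0.41 = 0.0902
Marginal: 0.013 + 0.1763 + 0.0352 + 0.0902 = 0.3147
Responsibility of Class 4: 0.0902 / 0.3147 ≈ 0.2866

0.2866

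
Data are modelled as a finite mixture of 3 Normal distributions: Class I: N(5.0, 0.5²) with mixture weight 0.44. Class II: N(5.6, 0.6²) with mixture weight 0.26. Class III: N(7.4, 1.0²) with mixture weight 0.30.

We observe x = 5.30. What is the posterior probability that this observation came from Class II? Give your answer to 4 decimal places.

0.3324

By Bayes' theorem, P(k | x) = w_k f_k(x) / Σ_j w_j f_j(x).
Normal densities:
  f_I = (1/(0.5·√(2π)))·exp(−(5.30−5.0)²/(2·0.5²)) = 0.797885·exp(-0.18000) = 0.666449
  f_II = (1/(0.6·√(2π)))·exp(−(5.30−5.6)²/(2·0.6²)) = 0.664904·exp(-0.12500) = 0.586776
  f_III = (1/(1.0·√(2π)))·exp(−(5.30−7.4)²/(2·1.0²)) = 0.398942·exp(-2.20500) = 0.0439836
Weight by the priors:
  w_I·f_I = 0.44 × 0.666449 = 0.293238
  w_II·f_II = 0.26 × 0.586776 = 0.152562
  w_III·f_III = 0.30 × 0.0439836 = 0.0131951
Marginal: 0.293238 + 0.152562 + 0.0131951 = 0.458994
P(Class II | data) ≈ 0.3324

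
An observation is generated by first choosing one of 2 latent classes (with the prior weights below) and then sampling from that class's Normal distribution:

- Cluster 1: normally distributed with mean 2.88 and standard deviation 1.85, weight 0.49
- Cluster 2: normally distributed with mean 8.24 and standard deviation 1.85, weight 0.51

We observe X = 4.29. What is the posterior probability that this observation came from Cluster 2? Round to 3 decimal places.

0.125

P(component k | x) = P(Z=k)·f_k(x) / marginal(x), where marginal(x) = Σ_j P(Z=j)·f_j(x).
Normal densities:
  p_1 = 0.161287
  p_2 = 0.0220702
Weight by the priors:
  P(Z=1)·p_1 = 0.49 × 0.161287 = 0.0790306
  P(Z=2)·p_2 = 0.51 × 0.0220702 = 0.0112558
Sum: 0.0790306 + 0.0112558 = 0.0902865
P(Cluster 2 | the observation) = 0.0112558 / 0.0902865 ≈ 0.125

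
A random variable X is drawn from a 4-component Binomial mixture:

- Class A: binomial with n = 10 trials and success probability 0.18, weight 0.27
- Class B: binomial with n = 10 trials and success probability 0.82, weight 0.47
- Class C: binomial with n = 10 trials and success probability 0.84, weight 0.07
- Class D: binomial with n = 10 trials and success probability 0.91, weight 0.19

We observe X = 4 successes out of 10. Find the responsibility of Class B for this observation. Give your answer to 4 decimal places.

0.0768

P(component k | x) = w_k·f_k(x) / marginal(x), where marginal(x) = Σ_j w_j·f_j(x).
Binomial probabilities:
  L_A = C(10,4)·0.18^4·0.82^6 = 210·0.00104976·0.304007 = 0.0670181
  L_B = C(10,4)·0.82^4·0.18^6 = 210·0.452122·3.40122e-05 = 0.00322931
  L_C = C(10,4)·0.84^4·0.16^6 = 210·0.497871·1.67772e-05 = 0.00175411
  L_D = C(10,4)·0.91^4·0.09^6 = 210·0.68575·5.31441e-07 = 7.65314e-05
Weight by the priors:
  w_A·L_A = 0.27 × 0.0670181 = 0.0180949
  w_B·L_B = 0.47 × 0.00322931 = 0.00151778
  w_C·L_C = 0.07 × 0.00175411 = 0.000122788
  w_D·L_D = 0.19 × 7.65314e-05 = 1.4541e-05
Denominator: 0.0180949 + 0.00151778 + 0.000122788 + 1.4541e-05 = 0.01975
P(Class B | x) = 0.00151778 / 0.01975 ≈ 0.0768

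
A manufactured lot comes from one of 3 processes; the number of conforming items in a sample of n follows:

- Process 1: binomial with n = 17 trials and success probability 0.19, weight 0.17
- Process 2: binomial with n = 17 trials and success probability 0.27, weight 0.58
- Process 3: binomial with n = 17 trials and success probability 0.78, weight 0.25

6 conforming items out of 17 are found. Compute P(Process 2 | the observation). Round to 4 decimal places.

Apply Bayes' rule: the posterior for each component is proportional to its prior times its likelihood at x.
Component likelihoods at x = 6 conforming items out of 17:
  p_1 = 0.0573373
  p_2 = 0.150423
  p_3 = 0.000162854
Weight by the priors:
  π_1·p_1 = 0.17 × 0.0573373 = 0.00974734
  π_2·p_2 = 0.58 × 0.150423 = 0.0872454
  π_3·p_3 = 0.25 × 0.000162854 = 4.07134e-05
Evidence: 0.00974734 + 0.0872454 + 4.07134e-05 = 0.0970334
So the posterior for Process 2 is 0.0872454 / 0.0970334 ≈ 0.8991.

0.8991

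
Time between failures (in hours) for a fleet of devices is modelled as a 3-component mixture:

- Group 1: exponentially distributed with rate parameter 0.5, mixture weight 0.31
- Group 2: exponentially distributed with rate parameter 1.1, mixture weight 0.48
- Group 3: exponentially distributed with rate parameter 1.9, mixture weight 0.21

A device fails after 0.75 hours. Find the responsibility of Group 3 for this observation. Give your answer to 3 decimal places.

Posterior ∝ prior × likelihood, so P(k | x) ∝ P(Z=k) f_k(x); normalise over all components.
Evaluate each component's likelihood at the observed value:
  L_1 = 0.343645
  L_2 = 0.482058
  L_3 = 0.456966
Unnormalised posteriors:
  P(Z=1)·L_1 = 0.31 × 0.343645 = 0.10653
  P(Z=2)·L_2 = 0.48 × 0.482058 = 0.231388
  P(Z=3)·L_3 = 0.21 × 0.456966 = 0.0959629
Evidence: 0.10653 + 0.231388 + 0.0959629 = 0.433881
P(Group 3 | data) = 0.0959629 / 0.433881 ≈ 0.221

0.221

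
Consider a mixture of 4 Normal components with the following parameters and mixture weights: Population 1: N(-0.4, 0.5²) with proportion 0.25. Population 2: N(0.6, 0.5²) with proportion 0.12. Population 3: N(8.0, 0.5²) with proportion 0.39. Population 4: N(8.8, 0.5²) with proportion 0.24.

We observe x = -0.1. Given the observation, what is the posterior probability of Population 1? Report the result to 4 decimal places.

0.8226

The responsibility of component k is P(Z=k) f_k(x) divided by Σ_j P(Z=j) f_j(x).
Component likelihoods at x = -0.1:
  f_1 = 0.666449
  f_2 = 0.299455
  f_3 = 8.20008e-58
  f_4 = 1.26185e-69
Multiply by the mixture weights:
  P(Z=1)·f_1 = 0.25 × 0.666449 = 0.166612
  P(Z=2)·f_2 = 0.12 × 0.299455 = 0.0359346
  P(Z=3)·f_3 = 0.39 × 8.20008e-58 = 3.19803e-58
  P(Z=4)·f_4 = 0.24 × 1.26185e-69 = 3.02844e-70
Marginal: 0.166612 + 0.0359346 + 3.19803e-58 + 3.02844e-70 = 0.202547
P(Population 1 | data) ≈ 0.8226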